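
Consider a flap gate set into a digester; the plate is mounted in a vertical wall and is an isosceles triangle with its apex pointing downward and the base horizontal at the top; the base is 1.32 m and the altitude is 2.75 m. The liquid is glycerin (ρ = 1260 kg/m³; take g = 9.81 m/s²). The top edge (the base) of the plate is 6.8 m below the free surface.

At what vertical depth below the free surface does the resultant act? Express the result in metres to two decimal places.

γ = ρg = 1260 × 9.81 / 1000 = 12.3606 kN/m³.
With the apex down, the centroid sits h/3 = 2.75/3 = 0.916667 m below the base (the top edge), so the centroid depth is h_c = 6.8 + 0.916667 = 7.71667 m.
A = ½ × 1.32 × 2.75 = 1.815 m².
Resultant F = γ·h_c·A = 12.3606 × 7.71667 × 1.815 = 173.12 kN.
I_c = b·h³/36 = 1.32 × 2.75³/36 = 0.762552 m⁴.
Centre of pressure: y_p = y_c + I_c/(y_c·A) = 7.71667 + 0.762552/(7.71667 × 1.815) = 7.71667 + 0.0544456 = 7.77112 m along the plane.

h_p = 7.77 m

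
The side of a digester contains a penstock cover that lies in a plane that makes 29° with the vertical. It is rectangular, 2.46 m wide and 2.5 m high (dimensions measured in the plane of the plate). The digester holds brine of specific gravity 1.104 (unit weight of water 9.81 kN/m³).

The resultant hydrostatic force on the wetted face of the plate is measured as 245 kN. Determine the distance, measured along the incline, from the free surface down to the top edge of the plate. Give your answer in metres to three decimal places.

γ = 1.104 × 9.81 = 10.83024 kN/m³.
A = 2.46 × 2.5 = 6.15 m².
From F = γ·h_c·A, the centroid depth is h_c = 245/(10.83024 × 6.15) = 3.67835 m.
The plate makes 29° with the vertical, i.e. θ = 90° − 29° = 61° to the horizontal. Measuring y along the incline from the free-surface line, vertical depth h = y·sinθ with sinθ = 0.874620.
Along the incline, y_c = h_c/sinθ = 3.67835/0.874620 = 4.20566 m.
The centroid lies 2.5/2 = 1.25 m below the top edge, so the top edge sits at y_top = 4.20566 − 1.25 = 2.95566 m along the incline.

y_top ≈ 2.956 m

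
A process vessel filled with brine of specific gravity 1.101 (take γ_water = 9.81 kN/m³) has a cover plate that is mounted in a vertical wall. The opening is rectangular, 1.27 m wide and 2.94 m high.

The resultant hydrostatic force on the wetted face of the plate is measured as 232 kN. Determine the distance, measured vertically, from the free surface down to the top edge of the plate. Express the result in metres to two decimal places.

d_top ≈ 4.28 m

γ = 1.101 × 9.81 = 10.80081 kN/m³.
A = 1.27 × 2.94 = 3.7338 m².
From F = γ·h_c·A, the centroid depth is h_c = 232/(10.80081 × 3.7338) = 5.75282 m.
The centroid lies 2.94/2 = 1.47 m below the top edge, so the top edge sits at h_top = 5.75282 − 1.47 = 4.28282 m below the surface.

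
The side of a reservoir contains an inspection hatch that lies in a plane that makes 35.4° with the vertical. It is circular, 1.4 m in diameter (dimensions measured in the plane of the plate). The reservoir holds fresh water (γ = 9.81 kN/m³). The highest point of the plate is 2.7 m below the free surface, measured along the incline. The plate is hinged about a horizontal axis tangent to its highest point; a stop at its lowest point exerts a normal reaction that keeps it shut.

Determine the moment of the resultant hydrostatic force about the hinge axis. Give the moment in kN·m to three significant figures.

M ≈ 30.8 kN·m

γ = 9.81 kN/m³.
The plate makes 35.4° with the vertical, i.e. θ = 90° − 35.4° = 54.6° to the horizontal. Measuring y along the incline from the free-surface line, vertical depth h = y·sinθ with sinθ = 0.815128.
The centroid is at the centre, 0.7 m below the top of the plate, so y_c = 2.7 + 0.7 = 3.4 m and h_c = 3.4 × 0.815128 = 2.77144 m.
A = π(0.7)² = 1.53938 m².
Resultant F = γ·h_c·A = 9.81 × 2.77144 × 1.53938 = 41.8524 kN.
I_c = πr⁴/4 = π × 0.7⁴/4 = 0.188574 m⁴.
Centre of pressure: y_p = y_c + I_c/(y_c·A) = 3.4 + 0.188574/(3.4 × 1.53938) = 3.4 + 0.0360294 = 3.43603 m along the plane.
The resultant acts 0.7 + 0.0360294 = 0.736029 m (along the plate) below the hinge at the top edge, so the moment about the hinge is M = F × 0.736029 = 41.8524 × 0.736029 = 30.8046 kN·m.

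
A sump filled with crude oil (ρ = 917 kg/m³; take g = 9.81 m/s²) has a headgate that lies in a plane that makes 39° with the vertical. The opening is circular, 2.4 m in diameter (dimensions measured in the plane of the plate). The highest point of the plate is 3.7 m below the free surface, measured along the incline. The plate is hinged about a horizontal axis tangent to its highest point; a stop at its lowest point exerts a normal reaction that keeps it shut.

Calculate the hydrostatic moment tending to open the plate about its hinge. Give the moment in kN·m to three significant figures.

γ = ρg = 917 × 9.81 / 1000 = 8.99577 kN/m³.
The plate makes 39° with the vertical, i.e. θ = 90° − 39° = 51° to the horizontal. Measuring y along the incline from the free-surface line, vertical depth h = y·sinθ with sinθ = 0.777146.
The centroid is at the centre, 1.2 m below the top of the plate, so y_c = 3.7 + 1.2 = 4.9 m and h_c = 4.9 × 0.777146 = 3.80802 m.
A = π(1.2)² = 4.52389 m².
Resultant F = γ·h_c·A = 8.99577 × 3.80802 × 4.52389 = 154.971 kN.
I_c = πr⁴/4 = π × 1.2⁴/4 = 1.6286 m⁴.
Centre of pressure: y_p = y_c + I_c/(y_c·A) = 4.9 + 1.6286/(4.9 × 4.52389) = 4.9 + 0.0734694 = 4.97347 m along the plane.
The resultant acts 1.2 + 0.0734694 = 1.27347 m (along the plate) below the hinge at the top edge, so the moment about the hinge is M = F × 1.27347 = 154.971 × 1.27347 = 197.351 kN·m.

M ≈ 197 kN·m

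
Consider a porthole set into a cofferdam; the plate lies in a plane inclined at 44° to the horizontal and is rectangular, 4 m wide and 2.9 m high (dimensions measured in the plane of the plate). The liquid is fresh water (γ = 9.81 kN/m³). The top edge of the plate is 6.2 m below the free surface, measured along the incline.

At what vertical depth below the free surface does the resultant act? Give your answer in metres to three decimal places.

h_p = 5.378 m

γ = 9.81 kN/m³.
Let θ = 44° be the plate's angle to the horizontal; measure y along the incline from where the plane meets the free surface. Vertical depth h = y·sinθ with sinθ = 0.694658.
The centroid lies 2.9/2 = 1.45 m below the top edge, so y_c = 6.2 + 1.45 = 7.65 m and h_c = 7.65 × 0.694658 = 5.31413 m.
A = 4 × 2.9 = 11.6 m².
Resultant F = γ·h_c·A = 9.81 × 5.31413 × 11.6 = 604.727 kN.
I_c = b·h³/12 = 4 × 2.9³/12 = 8.12967 m⁴.
Centre of pressure: y_p = y_c + I_c/(y_c·A) = 7.65 + 8.12967/(7.65 × 11.6) = 7.65 + 0.0916122 = 7.74161 m along the plane.
Vertically, h_p = y_p·sinθ = 7.74161 × 0.694658 = 5.37777 m.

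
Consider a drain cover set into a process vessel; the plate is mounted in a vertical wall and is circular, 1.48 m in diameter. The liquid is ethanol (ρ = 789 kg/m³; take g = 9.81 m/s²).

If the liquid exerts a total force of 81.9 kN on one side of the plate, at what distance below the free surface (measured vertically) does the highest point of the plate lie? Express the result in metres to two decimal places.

d_top ≈ 5.41 m

γ = ρg = 789 × 9.81 / 1000 = 7.74009 kN/m³.
A = π(0.74)² = 1.72034 m².
From F = γ·h_c·A, the centroid depth is h_c = 81.9/(7.74009 × 1.72034) = 6.15069 m.
The centroid is at the centre, 0.74 m below the top of the plate, so the highest point sits at h_top = 6.15069 − 0.74 = 5.41069 m below the surface.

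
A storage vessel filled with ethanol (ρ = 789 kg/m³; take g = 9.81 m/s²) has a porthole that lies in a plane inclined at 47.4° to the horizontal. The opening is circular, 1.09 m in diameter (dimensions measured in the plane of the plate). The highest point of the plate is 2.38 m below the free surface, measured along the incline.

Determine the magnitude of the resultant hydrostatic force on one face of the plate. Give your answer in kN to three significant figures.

γ = ρg = 789 × 9.81 / 1000 = 7.74009 kN/m³.
Let θ = 47.4° be the plate's angle to the horizontal; measure y along the incline from where the plane meets the free surface. Vertical depth h = y·sinθ with sinθ = 0.736097.
The centroid is at the centre, 0.545 m below the top of the plate, so y_c = 2.38 + 0.545 = 2.925 m and h_c = 2.925 × 0.736097 = 2.15308 m.
A = π(0.545)² = 0.933132 m².
Resultant F = γ·h_c·A = 7.74009 × 2.15308 × 0.933132 = 15.5507 kN.

F ≈ 15.6 kN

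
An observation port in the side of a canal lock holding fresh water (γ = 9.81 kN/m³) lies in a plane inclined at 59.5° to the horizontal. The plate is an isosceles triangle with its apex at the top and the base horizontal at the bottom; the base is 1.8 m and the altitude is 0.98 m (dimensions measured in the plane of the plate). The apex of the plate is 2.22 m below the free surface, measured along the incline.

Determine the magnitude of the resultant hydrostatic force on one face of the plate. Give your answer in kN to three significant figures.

γ = 9.81 kN/m³.
Let θ = 59.5° be the plate's angle to the horizontal; measure y along the incline from where the plane meets the free surface. Vertical depth h = y·sinθ with sinθ = 0.861629.
With the apex up, the centroid sits 2h/3 = 2 × 0.98/3 = 0.653333 m below the apex, so y_c = 2.22 + 0.653333 = 2.87333 m and h_c = 2.87333 × 0.861629 = 2.47574 m.
A = ½ × 1.8 × 0.98 = 0.882 m².
Resultant F = γ·h_c·A = 9.81 × 2.47574 × 0.882 = 21.4211 kN.

F ≈ 21.4 kN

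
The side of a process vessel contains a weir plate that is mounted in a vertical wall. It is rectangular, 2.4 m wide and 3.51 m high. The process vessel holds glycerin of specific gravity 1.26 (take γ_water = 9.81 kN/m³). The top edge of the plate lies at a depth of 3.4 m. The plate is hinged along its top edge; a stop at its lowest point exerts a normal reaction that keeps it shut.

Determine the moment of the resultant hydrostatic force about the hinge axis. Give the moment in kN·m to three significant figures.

γ = 1.26 × 9.81 = 12.3606 kN/m³.
The centroid lies 3.51/2 = 1.755 m below the top edge, so the centroid depth is h_c = 3.4 + 1.755 = 5.155 m.
A = 2.4 × 3.51 = 8.424 m².
Resultant F = γ·h_c·A = 12.3606 × 5.155 × 8.424 = 536.768 kN.
I_c = b·h³/12 = 2.4 × 3.51³/12 = 8.64871 m⁴.
Centre of pressure: y_p = y_c + I_c/(y_c·A) = 5.155 + 8.64871/(5.155 × 8.424) = 5.155 + 0.199161 = 5.35416 m along the plane.
The resultant acts 1.755 + 0.199161 = 1.95416 m (along the plate) below the hinge at the top edge, so the moment about the hinge is M = F × 1.95416 = 536.768 × 1.95416 = 1048.93 kN·m.

M ≈ 1050 kN·m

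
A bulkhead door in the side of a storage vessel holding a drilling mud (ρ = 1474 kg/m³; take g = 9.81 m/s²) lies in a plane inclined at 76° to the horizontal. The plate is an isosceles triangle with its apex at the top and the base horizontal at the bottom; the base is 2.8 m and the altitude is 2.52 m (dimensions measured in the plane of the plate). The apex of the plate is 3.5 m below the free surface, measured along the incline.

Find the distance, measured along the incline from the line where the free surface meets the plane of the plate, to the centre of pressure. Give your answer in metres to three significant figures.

γ = ρg = 1474 × 9.81 / 1000 = 14.45994 kN/m³.
Let θ = 76° be the plate's angle to the horizontal; measure y along the incline from where the plane meets the free surface. Vertical depth h = y·sinθ with sinθ = 0.970296.
With the apex up, the centroid sits 2h/3 = 2 × 2.52/3 = 1.68 m below the apex, so y_c = 3.5 + 1.68 = 5.18 m and h_c = 5.18 × 0.970296 = 5.02613 m.
A = ½ × 2.8 × 2.52 = 3.528 m².
Resultant F = γ·h_c·A = 14.45994 × 5.02613 × 3.528 = 256.406 kN.
I_c = b·h³/36 = 2.8 × 2.52³/36 = 1.24468 m⁴.
Centre of pressure: y_p = y_c + I_c/(y_c·A) = 5.18 + 1.24468/(5.18 × 3.528) = 5.18 + 0.0681082 = 5.24811 m along the plane.

y_p = 5.25 m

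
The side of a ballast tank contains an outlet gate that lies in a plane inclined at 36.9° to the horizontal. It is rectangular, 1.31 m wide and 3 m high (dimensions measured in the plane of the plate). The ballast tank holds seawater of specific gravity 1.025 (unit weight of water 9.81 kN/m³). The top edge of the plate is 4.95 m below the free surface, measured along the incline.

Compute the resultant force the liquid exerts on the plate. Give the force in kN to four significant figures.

F ≈ 153.0 kN

γ = 1.025 × 9.81 = 10.05525 kN/m³.
Let θ = 36.9° be the plate's angle to the horizontal; measure y along the incline from where the plane meets the free surface. Vertical depth h = y·sinθ with sinθ = 0.600420.
The centroid lies 3/2 = 1.5 m below the top edge, so y_c = 4.95 + 1.5 = 6.45 m and h_c = 6.45 × 0.600420 = 3.87271 m.
A = 1.31 × 3 = 3.93 m².
Resultant F = γ·h_c·A = 10.05525 × 3.87271 × 3.93 = 153.038 kN.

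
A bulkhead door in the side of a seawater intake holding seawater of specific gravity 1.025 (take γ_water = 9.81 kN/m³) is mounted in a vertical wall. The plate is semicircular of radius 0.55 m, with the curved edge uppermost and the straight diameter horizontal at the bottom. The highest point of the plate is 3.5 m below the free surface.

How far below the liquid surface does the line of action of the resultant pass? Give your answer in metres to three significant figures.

γ = 1.025 × 9.81 = 10.05525 kN/m³.
The centroid lies 4r/(3π) = 0.233427 m above the diameter, so r − 4r/(3π) = 0.55 − 0.233427 = 0.316573 m below the topmost point, so the centroid depth is h_c = 3.5 + 0.316573 = 3.81657 m.
A = πr²/2 = π × 0.55²/2 = 0.475166 m².
Resultant F = γ·h_c·A = 10.05525 × 3.81657 × 0.475166 = 18.2352 kN.
I_c = (π/8 − 8/(9π))·r⁴ = 0.109757 × 0.55⁴ = 0.0100435 m⁴.
Centre of pressure: y_p = y_c + I_c/(y_c·A) = 3.81657 + 0.0100435/(3.81657 × 0.475166) = 3.81657 + 0.00553817 = 3.82211 m along the plane.

h_p = 3.82 m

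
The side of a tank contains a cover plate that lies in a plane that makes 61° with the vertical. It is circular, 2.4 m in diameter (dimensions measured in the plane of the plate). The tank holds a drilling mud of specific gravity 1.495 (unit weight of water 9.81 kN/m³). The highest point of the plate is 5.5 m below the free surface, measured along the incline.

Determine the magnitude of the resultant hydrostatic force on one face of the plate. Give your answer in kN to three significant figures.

γ = 1.495 × 9.81 = 14.66595 kN/m³.
The plate makes 61° with the vertical, i.e. θ = 90° − 61° = 29° to the horizontal. Measuring y along the incline from the free-surface line, vertical depth h = y·sinθ with sinθ = 0.484810.
The centroid is at the centre, 1.2 m below the top of the plate, so y_c = 5.5 + 1.2 = 6.7 m and h_c = 6.7 × 0.484810 = 3.24823 m.
A = π(1.2)² = 4.52389 m².
Resultant F = γ·h_c·A = 14.66595 × 3.24823 × 4.52389 = 215.511 kN.

F ≈ 216 kN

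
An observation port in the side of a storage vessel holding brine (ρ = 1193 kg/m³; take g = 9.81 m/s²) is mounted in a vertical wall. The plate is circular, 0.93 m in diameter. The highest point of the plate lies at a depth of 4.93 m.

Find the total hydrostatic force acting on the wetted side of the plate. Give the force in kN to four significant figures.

γ = ρg = 1193 × 9.81 / 1000 = 11.70333 kN/m³.
The centroid is at the centre, 0.465 m below the top of the plate, so the centroid depth is h_c = 4.93 + 0.465 = 5.395 m.
A = π(0.465)² = 0.679291 m².
Resultant F = γ·h_c·A = 11.70333 × 5.395 × 0.679291 = 42.8901 kN.

F ≈ 42.89 kN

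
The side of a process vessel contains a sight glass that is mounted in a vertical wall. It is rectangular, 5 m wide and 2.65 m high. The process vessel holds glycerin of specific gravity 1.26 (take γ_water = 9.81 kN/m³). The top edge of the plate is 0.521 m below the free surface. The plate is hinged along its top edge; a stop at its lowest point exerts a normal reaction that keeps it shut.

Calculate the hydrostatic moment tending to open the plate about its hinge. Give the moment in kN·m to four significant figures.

M ≈ 496.4 kN·m

γ = 1.26 × 9.81 = 12.3606 kN/m³.
The centroid lies 2.65/2 = 1.325 m below the top edge, so the centroid depth is h_c = 0.521 + 1.325 = 1.846 m.
A = 5 × 2.65 = 13.25 m².
Resultant F = γ·h_c·A = 12.3606 × 1.846 × 13.25 = 302.334 kN.
I_c = b·h³/12 = 5 × 2.65³/12 = 7.75401 m⁴.
Centre of pressure: y_p = y_c + I_c/(y_c·A) = 1.846 + 7.75401/(1.846 × 13.25) = 1.846 + 0.317014 = 2.16301 m along the plane.
The resultant acts 1.325 + 0.317014 = 1.64201 m (along the plate) below the hinge at the top edge, so the moment about the hinge is M = F × 1.64201 = 302.334 × 1.64201 = 496.435 kN·m.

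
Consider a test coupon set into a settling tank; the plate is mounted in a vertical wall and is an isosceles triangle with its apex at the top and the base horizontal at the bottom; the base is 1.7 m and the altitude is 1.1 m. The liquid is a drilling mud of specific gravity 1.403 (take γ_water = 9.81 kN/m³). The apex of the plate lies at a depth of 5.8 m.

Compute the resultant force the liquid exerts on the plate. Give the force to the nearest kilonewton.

F ≈ 84 kN

γ = 1.403 × 9.81 = 13.76343 kN/m³.
With the apex up, the centroid sits 2h/3 = 2 × 1.1/3 = 0.733333 m below the apex, so the centroid depth is h_c = 5.8 + 0.733333 = 6.53333 m.
A = ½ × 1.7 × 1.1 = 0.935 m².
Resultant F = γ·h_c·A = 13.76343 × 6.53333 × 0.935 = 84.0762 kN.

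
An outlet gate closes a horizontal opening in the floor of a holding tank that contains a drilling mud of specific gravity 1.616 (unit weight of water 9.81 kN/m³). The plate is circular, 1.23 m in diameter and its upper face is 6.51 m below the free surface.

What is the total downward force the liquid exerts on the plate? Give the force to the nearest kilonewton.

γ = 1.616 × 9.81 = 15.85296 kN/m³.
The plate is horizontal, so pressure is uniform at p = γ·h = 15.85296 × 6.51 = 103.203 kN/m².
A = π(0.615)² = 1.18823 m².
F = p·A = 103.203 × 1.18823 = 122.629 kN.

F ≈ 123 kN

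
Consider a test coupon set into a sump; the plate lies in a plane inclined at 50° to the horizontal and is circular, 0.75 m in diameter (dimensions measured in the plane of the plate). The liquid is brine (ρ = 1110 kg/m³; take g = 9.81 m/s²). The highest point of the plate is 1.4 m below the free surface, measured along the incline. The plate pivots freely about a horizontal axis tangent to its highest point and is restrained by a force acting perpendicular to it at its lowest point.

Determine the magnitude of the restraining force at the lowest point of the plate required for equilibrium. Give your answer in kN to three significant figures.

P ≈ 3.44 kN

γ = ρg = 1110 × 9.81 / 1000 = 10.8891 kN/m³.
Let θ = 50° be the plate's angle to the horizontal; measure y along the incline from where the plane meets the free surface. Vertical depth h = y·sinθ with sinθ = 0.766044.
The centroid is at the centre, 0.375 m below the top of the plate, so y_c = 1.4 + 0.375 = 1.775 m and h_c = 1.775 × 0.766044 = 1.35973 m.
A = π(0.375)² = 0.441786 m².
Resultant F = γ·h_c·A = 10.8891 × 1.35973 × 0.441786 = 6.54119 kN.
I_c = πr⁴/4 = π × 0.375⁴/4 = 0.0155316 m⁴.
Centre of pressure: y_p = y_c + I_c/(y_c·A) = 1.775 + 0.0155316/(1.775 × 0.441786) = 1.775 + 0.0198064 = 1.79481 m along the plane.
The resultant acts 0.375 + 0.0198064 = 0.394806 m (along the plate) below the hinge at the top edge, so the moment about the hinge is M = F × 0.394806 = 6.54119 × 0.394806 = 2.5825 kN·m.
A normal force at the bottom, 0.75 m from the hinge, must supply this moment: P = 2.5825/0.75 = 3.44333 kN.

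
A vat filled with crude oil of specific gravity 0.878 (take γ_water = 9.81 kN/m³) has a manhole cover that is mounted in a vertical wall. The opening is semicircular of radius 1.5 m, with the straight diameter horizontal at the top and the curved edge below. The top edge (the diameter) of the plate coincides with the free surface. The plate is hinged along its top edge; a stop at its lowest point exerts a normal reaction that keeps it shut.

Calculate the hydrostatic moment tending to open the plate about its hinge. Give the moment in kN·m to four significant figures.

γ = 0.878 × 9.81 = 8.61318 kN/m³.
The centroid of a semicircle lies 4r/(3π) = 0.63662 m from the diameter, here below the top edge, so the centroid depth is h_c = 0.63662 m.
A = πr²/2 = π × 1.5²/2 = 3.53429 m².
Resultant F = γ·h_c·A = 8.61318 × 0.63662 × 3.53429 = 19.3797 kN.
I_c = (π/8 − 8/(9π))·r⁴ = 0.109757 × 1.5⁴ = 0.555645 m⁴.
Centre of pressure: y_p = y_c + I_c/(y_c·A) = 0.63662 + 0.555645/(0.63662 × 3.53429) = 0.63662 + 0.246953 = 0.883573 m along the plane.
The resultant acts 0.63662 + 0.246953 = 0.883573 m (along the plate) below the hinge at the top edge, so the moment about the hinge is M = F × 0.883573 = 19.3797 × 0.883573 = 17.1234 kN·m.

M ≈ 17.12 kN·m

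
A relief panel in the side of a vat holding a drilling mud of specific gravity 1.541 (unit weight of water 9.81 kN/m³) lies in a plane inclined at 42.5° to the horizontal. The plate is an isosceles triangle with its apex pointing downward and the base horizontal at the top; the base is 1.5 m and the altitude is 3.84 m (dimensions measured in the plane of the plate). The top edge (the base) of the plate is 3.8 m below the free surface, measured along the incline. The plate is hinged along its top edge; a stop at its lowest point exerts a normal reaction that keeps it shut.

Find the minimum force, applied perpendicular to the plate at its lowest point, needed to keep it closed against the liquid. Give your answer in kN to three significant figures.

γ = 1.541 × 9.81 = 15.11721 kN/m³.
Let θ = 42.5° be the plate's angle to the horizontal; measure y along the incline from where the plane meets the free surface. Vertical depth h = y·sinθ with sinθ = 0.675590.
With the apex down, the centroid sits h/3 = 3.84/3 = 1.28 m below the base (the top edge), so y_c = 3.8 + 1.28 = 5.08 m and h_c = 5.08 × 0.675590 = 3.432 m.
A = ½ × 1.5 × 3.84 = 2.88 m².
Resultant F = γ·h_c·A = 15.11721 × 3.432 × 2.88 = 149.421 kN.
I_c = b·h³/36 = 1.5 × 3.84³/36 = 2.3593 m⁴.
Centre of pressure: y_p = y_c + I_c/(y_c·A) = 5.08 + 2.3593/(5.08 × 2.88) = 5.08 + 0.16126 = 5.24126 m along the plane.
The resultant acts 1.28 + 0.16126 = 1.44126 m (along the plate) below the hinge at the top edge, so the moment about the hinge is M = F × 1.44126 = 149.421 × 1.44126 = 215.355 kN·m.
A normal force at the bottom, 3.84 m from the hinge, must supply this moment: P = 215.355/3.84 = 56.082 kN.

P ≈ 56.1 kN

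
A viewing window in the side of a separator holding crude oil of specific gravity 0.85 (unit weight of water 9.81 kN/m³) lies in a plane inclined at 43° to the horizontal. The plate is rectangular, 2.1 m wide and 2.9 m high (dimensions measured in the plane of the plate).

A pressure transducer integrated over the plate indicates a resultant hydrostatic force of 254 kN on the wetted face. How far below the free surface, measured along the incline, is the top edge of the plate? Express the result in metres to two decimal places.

γ = 0.85 × 9.81 = 8.3385 kN/m³.
A = 2.1 × 2.9 = 6.09 m².
From F = γ·h_c·A, the centroid depth is h_c = 254/(8.3385 × 6.09) = 5.00182 m.
Let θ = 43° be the plate's angle to the horizontal; measure y along the incline from where the plane meets the free surface. Vertical depth h = y·sinθ with sinθ = 0.681998.
Along the incline, y_c = h_c/sinθ = 5.00182/0.681998 = 7.33407 m.
The centroid lies 2.9/2 = 1.45 m below the top edge, so the top edge sits at y_top = 7.33407 − 1.45 = 5.88407 m along the incline.

y_top ≈ 5.88 m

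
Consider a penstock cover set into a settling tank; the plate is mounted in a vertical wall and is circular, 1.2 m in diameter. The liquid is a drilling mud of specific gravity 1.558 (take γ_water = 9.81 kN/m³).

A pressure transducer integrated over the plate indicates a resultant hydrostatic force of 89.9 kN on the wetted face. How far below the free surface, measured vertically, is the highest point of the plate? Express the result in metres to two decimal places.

d_top ≈ 4.60 m

γ = 1.558 × 9.81 = 15.28398 kN/m³.
A = π(0.6)² = 1.13097 m².
From F = γ·h_c·A, the centroid depth is h_c = 89.9/(15.28398 × 1.13097) = 5.20082 m.
The centroid is at the centre, 0.6 m below the top of the plate, so the highest point sits at h_top = 5.20082 − 0.6 = 4.60082 m below the surface.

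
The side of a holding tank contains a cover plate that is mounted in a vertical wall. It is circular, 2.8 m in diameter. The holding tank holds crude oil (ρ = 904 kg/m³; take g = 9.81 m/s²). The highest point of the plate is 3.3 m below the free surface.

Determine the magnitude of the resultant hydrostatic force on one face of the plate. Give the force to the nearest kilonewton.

γ = ρg = 904 × 9.81 / 1000 = 8.86824 kN/m³.
The centroid is at the centre, 1.4 m below the top of the plate, so the centroid depth is h_c = 3.3 + 1.4 = 4.7 m.
A = π(1.4)² = 6.15752 m².
Resultant F = γ·h_c·A = 8.86824 × 4.7 × 6.15752 = 256.65 kN.

F ≈ 257 kN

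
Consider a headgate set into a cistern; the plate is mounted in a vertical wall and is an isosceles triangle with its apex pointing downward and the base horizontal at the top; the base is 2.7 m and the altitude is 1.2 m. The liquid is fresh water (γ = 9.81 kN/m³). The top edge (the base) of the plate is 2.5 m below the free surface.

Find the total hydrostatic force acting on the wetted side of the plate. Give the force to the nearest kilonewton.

F ≈ 46 kN

γ = 9.81 kN/m³.
With the apex down, the centroid sits h/3 = 1.2/3 = 0.4 m below the base (the top edge), so the centroid depth is h_c = 2.5 + 0.4 = 2.9 m.
A = ½ × 2.7 × 1.2 = 1.62 m².
Resultant F = γ·h_c·A = 9.81 × 2.9 × 1.62 = 46.0874 kN.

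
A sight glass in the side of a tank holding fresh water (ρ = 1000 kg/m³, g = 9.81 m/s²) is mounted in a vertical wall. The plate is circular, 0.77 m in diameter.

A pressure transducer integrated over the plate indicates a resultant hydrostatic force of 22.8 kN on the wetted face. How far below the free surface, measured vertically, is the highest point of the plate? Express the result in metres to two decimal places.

d_top ≈ 4.61 m

γ = ρg = 1000 × 9.81 = 9810 N/m³ = 9.81 kN/m³.
A = π(0.385)² = 0.465663 m².
From F = γ·h_c·A, the centroid depth is h_c = 22.8/(9.81 × 0.465663) = 4.99108 m.
The centroid is at the centre, 0.385 m below the top of the plate, so the highest point sits at h_top = 4.99108 − 0.385 = 4.60608 m below the surface.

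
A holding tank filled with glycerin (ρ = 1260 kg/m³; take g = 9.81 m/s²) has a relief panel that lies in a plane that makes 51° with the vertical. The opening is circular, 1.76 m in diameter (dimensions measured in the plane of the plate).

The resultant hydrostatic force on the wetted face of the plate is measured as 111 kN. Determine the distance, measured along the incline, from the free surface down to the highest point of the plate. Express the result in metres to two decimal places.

y_top ≈ 4.99 m

γ = ρg = 1260 × 9.81 / 1000 = 12.3606 kN/m³.
A = π(0.88)² = 2.43285 m².
From F = γ·h_c·A, the centroid depth is h_c = 111/(12.3606 × 2.43285) = 3.6912 m.
The plate makes 51° with the vertical, i.e. θ = 90° − 51° = 39° to the horizontal. Measuring y along the incline from the free-surface line, vertical depth h = y·sinθ with sinθ = 0.629320.
Along the incline, y_c = h_c/sinθ = 3.6912/0.629320 = 5.86538 m.
The centroid is at the centre, 0.88 m below the top of the plate, so the highest point sits at y_top = 5.86538 − 0.88 = 4.98538 m along the incline.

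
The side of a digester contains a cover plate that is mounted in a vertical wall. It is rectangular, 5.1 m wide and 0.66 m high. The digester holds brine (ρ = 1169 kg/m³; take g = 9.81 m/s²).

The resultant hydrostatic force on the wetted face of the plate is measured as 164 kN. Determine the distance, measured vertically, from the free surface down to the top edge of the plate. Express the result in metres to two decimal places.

γ = ρg = 1169 × 9.81 / 1000 = 11.46789 kN/m³.
A = 5.1 × 0.66 = 3.366 m².
From F = γ·h_c·A, the centroid depth is h_c = 164/(11.46789 × 3.366) = 4.2486 m.
The centroid lies 0.66/2 = 0.33 m below the top edge, so the top edge sits at h_top = 4.2486 − 0.33 = 3.9186 m below the surface.

d_top ≈ 3.92 m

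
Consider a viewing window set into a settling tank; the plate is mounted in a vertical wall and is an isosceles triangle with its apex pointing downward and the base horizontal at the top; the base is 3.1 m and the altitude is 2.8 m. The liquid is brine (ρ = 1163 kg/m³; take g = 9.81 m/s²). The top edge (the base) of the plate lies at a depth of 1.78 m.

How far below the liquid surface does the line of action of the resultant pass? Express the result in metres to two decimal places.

h_p = 2.87 m

γ = ρg = 1163 × 9.81 / 1000 = 11.40903 kN/m³.
With the apex down, the centroid sits h/3 = 2.8/3 = 0.933333 m below the base (the top edge), so the centroid depth is h_c = 1.78 + 0.933333 = 2.71333 m.
A = ½ × 3.1 × 2.8 = 4.34 m².
Resultant F = γ·h_c·A = 11.40903 × 2.71333 × 4.34 = 134.351 kN.
I_c = b·h³/36 = 3.1 × 2.8³/36 = 1.89031 m⁴.
Centre of pressure: y_p = y_c + I_c/(y_c·A) = 2.71333 + 1.89031/(2.71333 × 4.34) = 2.71333 + 0.160524 = 2.87385 m along the plane.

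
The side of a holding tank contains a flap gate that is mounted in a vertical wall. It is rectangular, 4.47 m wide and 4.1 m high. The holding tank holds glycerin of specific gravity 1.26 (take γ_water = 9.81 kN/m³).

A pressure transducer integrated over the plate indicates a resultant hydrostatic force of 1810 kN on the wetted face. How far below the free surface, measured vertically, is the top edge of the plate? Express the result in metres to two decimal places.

d_top ≈ 5.94 m

γ = 1.26 × 9.81 = 12.3606 kN/m³.
A = 4.47 × 4.1 = 18.327 m².
From F = γ·h_c·A, the centroid depth is h_c = 1810/(12.3606 × 18.327) = 7.99002 m.
The centroid lies 4.1/2 = 2.05 m below the top edge, so the top edge sits at h_top = 7.99002 − 2.05 = 5.94002 m below the surface.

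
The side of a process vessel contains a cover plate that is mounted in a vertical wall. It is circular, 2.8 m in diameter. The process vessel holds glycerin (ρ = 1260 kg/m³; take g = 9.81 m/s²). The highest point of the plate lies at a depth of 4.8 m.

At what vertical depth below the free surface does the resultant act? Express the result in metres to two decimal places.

h_p = 6.28 m

γ = ρg = 1260 × 9.81 / 1000 = 12.3606 kN/m³.
The centroid is at the centre, 1.4 m below the top of the plate, so the centroid depth is h_c = 4.8 + 1.4 = 6.2 m.
A = π(1.4)² = 6.15752 m².
Resultant F = γ·h_c·A = 12.3606 × 6.2 × 6.15752 = 471.886 kN.
I_c = πr⁴/4 = π × 1.4⁴/4 = 3.01719 m⁴.
Centre of pressure: y_p = y_c + I_c/(y_c·A) = 6.2 + 3.01719/(6.2 × 6.15752) = 6.2 + 0.0790324 = 6.27903 m along the plane.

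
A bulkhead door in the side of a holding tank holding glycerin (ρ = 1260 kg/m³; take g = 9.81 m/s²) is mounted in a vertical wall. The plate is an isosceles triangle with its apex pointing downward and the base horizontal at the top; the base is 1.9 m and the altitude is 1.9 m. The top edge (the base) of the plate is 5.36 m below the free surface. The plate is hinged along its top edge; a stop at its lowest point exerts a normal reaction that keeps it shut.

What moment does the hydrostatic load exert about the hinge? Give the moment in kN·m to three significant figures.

γ = ρg = 1260 × 9.81 / 1000 = 12.3606 kN/m³.
With the apex down, the centroid sits h/3 = 1.9/3 = 0.633333 m below the base (the top edge), so the centroid depth is h_c = 5.36 + 0.633333 = 5.99333 m.
A = ½ × 1.9 × 1.9 = 1.805 m².
Resultant F = γ·h_c·A = 12.3606 × 5.99333 × 1.805 = 133.716 kN.
I_c = b·h³/36 = 1.9 × 1.9³/36 = 0.362003 m⁴.
Centre of pressure: y_p = y_c + I_c/(y_c·A) = 5.99333 + 0.362003/(5.99333 × 1.805) = 5.99333 + 0.0334631 = 6.02679 m along the plane.
The resultant acts 0.633333 + 0.0334631 = 0.666796 m (along the plate) below the hinge at the top edge, so the moment about the hinge is M = F × 0.666796 = 133.716 × 0.666796 = 89.1613 kN·m.

M ≈ 89.2 kN·m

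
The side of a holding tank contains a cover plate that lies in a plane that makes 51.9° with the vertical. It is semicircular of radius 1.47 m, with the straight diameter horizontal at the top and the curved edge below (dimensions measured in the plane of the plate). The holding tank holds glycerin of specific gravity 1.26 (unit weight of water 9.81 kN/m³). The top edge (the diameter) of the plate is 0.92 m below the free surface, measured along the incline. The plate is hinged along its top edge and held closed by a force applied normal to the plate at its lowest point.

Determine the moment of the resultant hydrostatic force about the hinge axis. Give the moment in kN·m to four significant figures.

M ≈ 28.84 kN·m

γ = 1.26 × 9.81 = 12.3606 kN/m³.
The plate makes 51.9° with the vertical, i.e. θ = 90° − 51.9° = 38.1° to the horizontal. Measuring y along the incline from the free-surface line, vertical depth h = y·sinθ with sinθ = 0.617036.
The centroid of a semicircle lies 4r/(3π) = 0.623887 m from the diameter, here below the top edge, so y_c = 0.92 + 0.623887 = 1.54389 m and h_c = 1.54389 × 0.617036 = 0.952636 m.
A = πr²/2 = π × 1.47²/2 = 3.39433 m².
Resultant F = γ·h_c·A = 12.3606 × 0.952636 × 3.39433 = 39.9688 kN.
I_c = (π/8 − 8/(9π))·r⁴ = 0.109757 × 1.47⁴ = 0.512509 m⁴.
Centre of pressure: y_p = y_c + I_c/(y_c·A) = 1.54389 + 0.512509/(1.54389 × 3.39433) = 1.54389 + 0.0977982 = 1.64169 m along the plane.
The resultant acts 0.623887 + 0.0977982 = 0.721685 m (along the plate) below the hinge at the top edge, so the moment about the hinge is M = F × 0.721685 = 39.9688 × 0.721685 = 28.8449 kN·m.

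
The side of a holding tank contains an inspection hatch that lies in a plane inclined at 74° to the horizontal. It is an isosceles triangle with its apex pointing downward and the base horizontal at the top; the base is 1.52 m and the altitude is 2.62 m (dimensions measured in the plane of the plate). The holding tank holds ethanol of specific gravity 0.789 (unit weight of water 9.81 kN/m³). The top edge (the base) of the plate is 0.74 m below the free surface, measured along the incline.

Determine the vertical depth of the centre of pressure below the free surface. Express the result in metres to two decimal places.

h_p = 1.78 m

γ = 0.789 × 9.81 = 7.74009 kN/m³.
Let θ = 74° be the plate's angle to the horizontal; measure y along the incline from where the plane meets the free surface. Vertical depth h = y·sinθ with sinθ = 0.961262.
With the apex down, the centroid sits h/3 = 2.62/3 = 0.873333 m below the base (the top edge), so y_c = 0.74 + 0.873333 = 1.61333 m and h_c = 1.61333 × 0.961262 = 1.55083 m.
A = ½ × 1.52 × 2.62 = 1.9912 m².
Resultant F = γ·h_c·A = 7.74009 × 1.55083 × 1.9912 = 23.9015 kN.
I_c = b·h³/36 = 1.52 × 2.62³/36 = 0.759355 m⁴.
Centre of pressure: y_p = y_c + I_c/(y_c·A) = 1.61333 + 0.759355/(1.61333 × 1.9912) = 1.61333 + 0.236378 = 1.84971 m along the plane.
Vertically, h_p = y_p·sinθ = 1.84971 × 0.961262 = 1.77806 m.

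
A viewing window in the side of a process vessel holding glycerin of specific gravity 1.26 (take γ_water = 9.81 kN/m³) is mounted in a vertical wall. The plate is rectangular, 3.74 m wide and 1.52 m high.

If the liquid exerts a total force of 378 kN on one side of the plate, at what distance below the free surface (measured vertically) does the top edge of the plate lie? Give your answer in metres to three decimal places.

γ = 1.26 × 9.81 = 12.3606 kN/m³.
A = 3.74 × 1.52 = 5.6848 m².
From F = γ·h_c·A, the centroid depth is h_c = 378/(12.3606 × 5.6848) = 5.37944 m.
The centroid lies 1.52/2 = 0.76 m below the top edge, so the top edge sits at h_top = 5.37944 − 0.76 = 4.61944 m below the surface.

d_top ≈ 4.619 m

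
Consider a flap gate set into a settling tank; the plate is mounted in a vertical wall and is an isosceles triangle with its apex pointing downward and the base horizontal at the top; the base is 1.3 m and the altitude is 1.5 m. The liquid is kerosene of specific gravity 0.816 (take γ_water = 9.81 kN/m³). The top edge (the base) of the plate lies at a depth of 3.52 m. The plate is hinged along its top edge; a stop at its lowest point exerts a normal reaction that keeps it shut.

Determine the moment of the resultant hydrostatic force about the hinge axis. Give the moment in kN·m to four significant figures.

M ≈ 16.66 kN·m

γ = 0.816 × 9.81 = 8.00496 kN/m³.
With the apex down, the centroid sits h/3 = 1.5/3 = 0.5 m below the base (the top edge), so the centroid depth is h_c = 3.52 + 0.5 = 4.02 m.
A = ½ × 1.3 × 1.5 = 0.975 m².
Resultant F = γ·h_c·A = 8.00496 × 4.02 × 0.975 = 31.3754 kN.
I_c = b·h³/36 = 1.3 × 1.5³/36 = 0.121875 m⁴.
Centre of pressure: y_p = y_c + I_c/(y_c·A) = 4.02 + 0.121875/(4.02 × 0.975) = 4.02 + 0.0310945 = 4.05109 m along the plane.
The resultant acts 0.5 + 0.0310945 = 0.531095 m (along the plate) below the hinge at the top edge, so the moment about the hinge is M = F × 0.531095 = 31.3754 × 0.531095 = 16.6633 kN·m.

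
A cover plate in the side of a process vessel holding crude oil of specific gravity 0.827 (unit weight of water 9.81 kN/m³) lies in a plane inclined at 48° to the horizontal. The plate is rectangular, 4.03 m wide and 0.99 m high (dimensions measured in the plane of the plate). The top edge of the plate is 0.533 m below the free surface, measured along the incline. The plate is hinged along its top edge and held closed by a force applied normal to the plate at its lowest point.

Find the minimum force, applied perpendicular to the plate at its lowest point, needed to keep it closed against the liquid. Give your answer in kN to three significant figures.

γ = 0.827 × 9.81 = 8.11287 kN/m³.
Let θ = 48° be the plate's angle to the horizontal; measure y along the incline from where the plane meets the free surface. Vertical depth h = y·sinθ with sinθ = 0.743145.
The centroid lies 0.99/2 = 0.495 m below the top edge, so y_c = 0.533 + 0.495 = 1.028 m and h_c = 1.028 × 0.743145 = 0.763953 m.
A = 4.03 × 0.99 = 3.9897 m².
Resultant F = γ·h_c·A = 8.11287 × 0.763953 × 3.9897 = 24.7276 kN.
I_c = b·h³/12 = 4.03 × 0.99³/12 = 0.325859 m⁴.
Centre of pressure: y_p = y_c + I_c/(y_c·A) = 1.028 + 0.325859/(1.028 × 3.9897) = 1.028 + 0.0794505 = 1.10745 m along the plane.
The resultant acts 0.495 + 0.0794505 = 0.57445 m (along the plate) below the hinge at the top edge, so the moment about the hinge is M = F × 0.57445 = 24.7276 × 0.57445 = 14.2048 kN·m.
A normal force at the bottom, 0.99 m from the hinge, must supply this moment: P = 14.2048/0.99 = 14.3483 kN.

P ≈ 14.3 kN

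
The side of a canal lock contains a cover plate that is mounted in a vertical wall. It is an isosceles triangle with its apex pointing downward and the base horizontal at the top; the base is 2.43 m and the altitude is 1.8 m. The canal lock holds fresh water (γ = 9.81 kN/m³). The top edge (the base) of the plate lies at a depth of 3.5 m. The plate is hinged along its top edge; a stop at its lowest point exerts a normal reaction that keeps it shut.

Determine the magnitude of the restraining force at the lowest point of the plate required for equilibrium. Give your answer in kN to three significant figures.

P ≈ 31.5 kN

γ = 9.81 kN/m³.
With the apex down, the centroid sits h/3 = 1.8/3 = 0.6 m below the base (the top edge), so the centroid depth is h_c = 3.5 + 0.6 = 4.1 m.
A = ½ × 2.43 × 1.8 = 2.187 m².
Resultant F = γ·h_c·A = 9.81 × 4.1 × 2.187 = 87.9633 kN.
I_c = b·h³/36 = 2.43 × 1.8³/36 = 0.39366 m⁴.
Centre of pressure: y_p = y_c + I_c/(y_c·A) = 4.1 + 0.39366/(4.1 × 2.187) = 4.1 + 0.0439024 = 4.1439 m along the plane.
The resultant acts 0.6 + 0.0439024 = 0.643902 m (along the plate) below the hinge at the top edge, so the moment about the hinge is M = F × 0.643902 = 87.9633 × 0.643902 = 56.6397 kN·m.
A normal force at the bottom, 1.8 m from the hinge, must supply this moment: P = 56.6397/1.8 = 31.4665 kN.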